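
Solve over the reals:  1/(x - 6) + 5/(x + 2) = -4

Multiply both sides by (x - 6)(x + 2):
(x + 2) + 5(x - 6) = -4(x - 6)(x + 2).
Expand and collect terms: -4x² + 10x + 76 = 0.
By the quadratic formula, x = (-10 ± √1316) / -8, so x ≈ -3.2846 or x ≈ 5.7846.
Neither value makes a denominator zero (x ≠ 6, x ≠ -2), so both are valid.

x = -3.2846 or x = 5.7846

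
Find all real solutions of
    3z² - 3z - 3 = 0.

Discriminant: (-3)² − 4·3·(-3) = 45.
Quadratic formula: z = (3 ± √45) / 6.
So z = 1/2 + √(5)/2 ≈ 1.618 or z = 1/2 - √(5)/2 ≈ -0.618.

z = -0.618 or z = 1.618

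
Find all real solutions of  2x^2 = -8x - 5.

Rearrange to standard form: 2x^2 + 8x + 5 = 0.
Discriminant: (8)^2 - 4*2*5 = 24.
Quadratic formula: x = (-8 +/- sqrt(24)) / 4.
So x = -2 + sqrt(6)/2 ~= -0.7753 or x = -2 - sqrt(6)/2 ~= -3.2247.

x = -3.2247 or x = -0.7753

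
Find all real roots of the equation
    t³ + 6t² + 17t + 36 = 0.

Possible rational roots are divisors of 36. Testing t = -4 gives 0, so (t + 4) is a factor.
Divide: t³ + 6t² + 17t + 36 = (t + 4)(t² + 2t + 9).
The quadratic t² + 2t + 9 has discriminant -32 < 0, so no further real roots.

t = -4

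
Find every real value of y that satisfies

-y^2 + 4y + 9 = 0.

y = -1.6056 or y = 5.6056

Discriminant: (4)^2 - 4*(-1)*9 = 52.
Quadratic formula: y = (-4 +/- sqrt(52)) / (-2).
So y = 2 - sqrt(13) ~= -1.6056 or y = 2 + sqrt(13) ~= 5.6056.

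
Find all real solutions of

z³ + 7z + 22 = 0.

z = -2

Possible rational roots are divisors of 22. Testing z = -2 gives 0, so (z + 2) is a factor.
Divide: z³ + 7z + 22 = (z + 2)(z² - 2z + 11).
The quadratic z² - 2z + 11 has discriminant -40 < 0, so no further real roots.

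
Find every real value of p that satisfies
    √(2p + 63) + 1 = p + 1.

p = 9

Isolate the radical: √(2p + 63) = p.
Square both sides: 2p + 63 = (p)².
Expand and rearrange: p² - 2p - 63 = 0.
Solving gives p = 9 or p = -7.
Check each candidate in the original equation:
  p = 9: √(81) = 9, while p = 9 — valid.
  p = -7: √(49) = 7, while p = -7 — extraneous.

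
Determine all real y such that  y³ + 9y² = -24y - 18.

Rearrange: y³ + 9y² + 24y + 18 = 0.
Possible rational roots are divisors of 18. Testing y = -3 gives 0, so (y + 3) is a factor.
Divide: y³ + 9y² + 24y + 18 = (y + 3)(y² + 6y + 6).
Apply the quadratic formula to y² + 6y + 6 = 0: y = (-6 ± √12)/2, i.e. y ≈ -1.2679 or y ≈ -4.7321.

y = -4.7321 or y = -3 or y = -1.2679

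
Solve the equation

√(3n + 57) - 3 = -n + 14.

n = 8

Isolate the radical: √(3n + 57) = -n + 17.
Square both sides: 3n + 57 = (-n + 17)².
Expand and rearrange: n² - 37n + 232 = 0.
Solving gives n = 29 or n = 8.
Check each candidate in the original equation:
  n = 29: √(144) = 12, while -n + 17 = -12 — extraneous.
  n = 8: √(81) = 9, while -n + 17 = 9 — valid.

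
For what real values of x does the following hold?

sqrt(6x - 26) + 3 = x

x = 5 or x = 7

Isolate the radical: sqrt(6x - 26) = x - 3.
Square both sides: 6x - 26 = (x - 3)^2.
Expand and rearrange: x^2 - 12x + 35 = 0.
Solving gives x = 7 or x = 5.
Check each candidate in the original equation:
  x = 7: sqrt(16) = 4, while x - 3 = 4 — valid.
  x = 5: sqrt(4) = 2, while x - 3 = 2 — valid.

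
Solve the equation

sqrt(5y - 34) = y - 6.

y = 7 or y = 10

Square both sides: 5y - 34 = (y - 6)^2.
Expand and rearrange: y^2 - 17y + 70 = 0.
Solving gives y = 10 or y = 7.
Check each candidate in the original equation:
  y = 10: sqrt(16) = 4, while y - 6 = 4 — valid.
  y = 7: sqrt(1) = 1, while y - 6 = 1 — valid.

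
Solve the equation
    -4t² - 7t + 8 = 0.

Discriminant: (-7)² − 4·(-4)·8 = 177.
Quadratic formula: t = (7 ± √177) / (-8).
So t = -√(177)/8 - 7/8 ≈ -2.538 or t = -7/8 + √(177)/8 ≈ 0.788.

t = -2.538 or t = 0.788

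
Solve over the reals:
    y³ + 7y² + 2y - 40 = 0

y = -5 or y = -4 or y = 2

Possible rational roots are divisors of -40. Testing y = -5 gives 0, so (y + 5) is a factor.
Divide: y³ + 7y² + 2y - 40 = (y + 5)(y² + 2y - 8).
Factor the quadratic: y = 2 or y = -4.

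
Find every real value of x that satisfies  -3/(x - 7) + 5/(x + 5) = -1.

Multiply both sides by (x - 7)(x + 5):
-3(x + 5) + 5(x - 7) = -(x - 7)(x + 5).
Expand and collect terms: -x^2 + 85 = 0.
By the quadratic formula, x = (0 +/- sqrt(340)) / -2, so x ~= -9.2195 or x ~= 9.2195.
Neither value makes a denominator zero (x != 7, x != -5), so both are valid.

x = -9.2195 or x = 9.2195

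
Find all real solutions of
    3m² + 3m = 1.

Rearrange to standard form: 3m² + 3m - 1 = 0.
Discriminant: (3)² − 4·3·(-1) = 21.
Quadratic formula: m = (-3 ± √21) / 6.
So m = -1/2 + √(21)/6 ≈ 0.2638 or m = -√(21)/6 - 1/2 ≈ -1.2638.

m = -1.2638 or m = 0.2638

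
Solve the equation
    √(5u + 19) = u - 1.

u = 9

Square both sides: 5u + 19 = (u - 1)².
Expand and rearrange: u² - 7u - 18 = 0.
Solving gives u = 9 or u = -2.
Check each candidate in the original equation:
  u = 9: √(64) = 8, while u - 1 = 8 — valid.
  u = -2: √(9) = 3, while u - 1 = -3 — extraneous.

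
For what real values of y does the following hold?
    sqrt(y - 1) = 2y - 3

y = 2

Square both sides: y - 1 = (2y - 3)^2.
Expand and rearrange: 4y^2 - 13y + 10 = 0.
Solving gives y = 2 or y = 1.25.
Check each candidate in the original equation:
  y = 2: sqrt(1) = 1, while 2y - 3 = 1 — valid.
  y = 1.25: sqrt(0.25) = 0.5, while 2y - 3 = -0.5 — extraneous.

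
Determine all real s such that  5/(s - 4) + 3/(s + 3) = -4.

Multiply both sides by (s - 4)(s + 3):
5(s + 3) + 3(s - 4) = -4(s - 4)(s + 3).
Expand and collect terms: -4s² - 4s + 45 = 0.
By the quadratic formula, s = (4 ± √736) / -8, so s ≈ -3.8912 or s ≈ 2.8912.
Neither value makes a denominator zero (s ≠ 4, s ≠ -3), so both are valid.

s = -3.8912 or s = 2.8912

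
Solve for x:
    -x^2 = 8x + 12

x = -6 or x = -2

Bring every term to one side: -x^2 - 8x - 12 = 0.
Factor: -1(x + 2)(x + 6) = 0.
So x = -2 or x = -6.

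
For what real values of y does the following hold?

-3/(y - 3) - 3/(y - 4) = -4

y = 3.3486 or y = 5.1514

Multiply both sides by (y - 3)(y - 4):
-3(y - 4) - 3(y - 3) = -4(y - 3)(y - 4).
Expand and collect terms: -4y^2 + 34y - 69 = 0.
By the quadratic formula, y = (-34 +/- sqrt(52)) / -8, so y ~= 3.3486 or y ~= 5.1514.
Neither value makes a denominator zero (y != 3, y != 4), so both are valid.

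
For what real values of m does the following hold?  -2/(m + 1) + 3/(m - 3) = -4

Multiply both sides by (m + 1)(m - 3):
-2(m - 3) + 3(m + 1) = -4(m + 1)(m - 3).
Expand and collect terms: -4m² + 7m + 3 = 0.
By the quadratic formula, m = (-7 ± √97) / -8, so m ≈ -0.3561 or m ≈ 2.1061.
Neither value makes a denominator zero (m ≠ -1, m ≠ 3), so both are valid.

m = -0.3561 or m = 2.1061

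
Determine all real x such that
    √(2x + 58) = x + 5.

x = 3

Square both sides: 2x + 58 = (x + 5)².
Expand and rearrange: x² + 8x - 33 = 0.
Solving gives x = 3 or x = -11.
Check each candidate in the original equation:
  x = 3: √(64) = 8, while x + 5 = 8 — valid.
  x = -11: √(36) = 6, while x + 5 = -6 — extraneous.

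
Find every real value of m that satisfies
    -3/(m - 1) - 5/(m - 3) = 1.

m = -5.873 or m = 1.873

Multiply both sides by (m - 1)(m - 3):
-3(m - 3) - 5(m - 1) = (m - 1)(m - 3).
Expand and collect terms: m^2 + 4m - 11 = 0.
By the quadratic formula, m = (-4 +/- sqrt(60)) / 2, so m ~= 1.873 or m ~= -5.873.
Neither value makes a denominator zero (m != 1, m != 3), so both are valid.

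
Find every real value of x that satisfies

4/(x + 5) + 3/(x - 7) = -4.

x = -6.0609 or x = 6.3109

Multiply both sides by (x + 5)(x - 7):
4(x - 7) + 3(x + 5) = -4(x + 5)(x - 7).
Expand and collect terms: -4x² + x + 153 = 0.
By the quadratic formula, x = (-1 ± √2449) / -8, so x ≈ -6.0609 or x ≈ 6.3109.
Neither value makes a denominator zero (x ≠ -5, x ≠ 7), so both are valid.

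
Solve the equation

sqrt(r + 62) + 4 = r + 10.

r = 2

Isolate the radical: sqrt(r + 62) = r + 6.
Square both sides: r + 62 = (r + 6)^2.
Expand and rearrange: r^2 + 11r - 26 = 0.
Solving gives r = 2 or r = -13.
Check each candidate in the original equation:
  r = 2: sqrt(64) = 8, while r + 6 = 8 — valid.
  r = -13: sqrt(49) = 7, while r + 6 = -7 — extraneous.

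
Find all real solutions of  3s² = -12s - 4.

s = -3.633 or s = -0.367

Rearrange to standard form: 3s² + 12s + 4 = 0.
Discriminant: (12)² − 4·3·4 = 96.
Quadratic formula: s = (-12 ± √96) / 6.
So s = -2 + 2·√(6)/3 ≈ -0.367 or s = -2 - 2·√(6)/3 ≈ -3.633.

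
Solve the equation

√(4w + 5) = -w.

Square both sides: 4w + 5 = (-w)².
Expand and rearrange: w² - 4w - 5 = 0.
Solving gives w = 5 or w = -1.
Check each candidate in the original equation:
  w = 5: √(25) = 5, while -w = -5 — extraneous.
  w = -1: √(1) = 1, while -w = 1 — valid.

w = -1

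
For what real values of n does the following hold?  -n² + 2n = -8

Bring every term to one side: -n² + 2n + 8 = 0.
Factor: -1(n - 4)(n + 2) = 0.
So n = 4 or n = -2.

n = -2 or n = 4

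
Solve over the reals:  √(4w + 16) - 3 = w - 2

Isolate the radical: √(4w + 16) = w + 1.
Square both sides: 4w + 16 = (w + 1)².
Expand and rearrange: w² - 2w - 15 = 0.
Solving gives w = 5 or w = -3.
Check each candidate in the original equation:
  w = 5: √(36) = 6, while w + 1 = 6 — valid.
  w = -3: √(4) = 2, while w + 1 = -2 — extraneous.

w = 5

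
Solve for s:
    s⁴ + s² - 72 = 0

s = -2.8284 or s = 2.8284

Let u = s². The equation becomes u² + u - 72 = 0.
Factor: (u - 8)(u + 9) = 0, so u = 8 or u = -9.
s² = 8 gives s = ±2·√(2) ≈ ±2.8284.
s² = -9 < 0 has no real solution.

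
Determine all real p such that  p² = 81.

p = -9 or p = 9

Bring every term to one side: p² - 81 = 0.
Factor: (p + 9)(p - 9) = 0.
So p = -9 or p = 9.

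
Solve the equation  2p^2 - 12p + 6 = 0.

p = 0.5505 or p = 5.4495

Discriminant: (-12)^2 - 4*2*6 = 96.
Quadratic formula: p = (12 +/- sqrt(96)) / 4.
So p = sqrt(6) + 3 ~= 5.4495 or p = 3 - sqrt(6) ~= 0.5505.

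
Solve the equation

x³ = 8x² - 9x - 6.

Rearrange: x³ - 8x² + 9x + 6 = 0.
Possible rational roots are divisors of 6. Testing x = 2 gives 0, so (x - 2) is a factor.
Divide: x³ - 8x² + 9x + 6 = (x - 2)(x² - 6x - 3).
Apply the quadratic formula to x² - 6x - 3 = 0: x = (6 ± √48)/2, i.e. x ≈ 6.4641 or x ≈ -0.4641.

x = -0.4641 or x = 2 or x = 6.4641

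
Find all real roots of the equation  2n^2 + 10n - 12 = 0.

Factor: 2(n - 1)(n + 6) = 0.
So n = 1 or n = -6.

n = -6 or n = 1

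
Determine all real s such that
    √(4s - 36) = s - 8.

Square both sides: 4s - 36 = (s - 8)².
Expand and rearrange: s² - 20s + 100 = 0.
This gives the repeated root s = 10.
Check in the original equation:
  s = 10: √(4) = 2, while s - 8 = 2 — valid.

s = 10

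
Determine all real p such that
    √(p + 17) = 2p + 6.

Square both sides: p + 17 = (2p + 6)².
Expand and rearrange: 4p² + 23p + 19 = 0.
Solving gives p = -1 or p = -4.75.
Check each candidate in the original equation:
  p = -1: √(16) = 4, while 2p + 6 = 4 — valid.
  p = -4.75: √(12.25) = 3.5, while 2p + 6 = -3.5 — extraneous.

p = -1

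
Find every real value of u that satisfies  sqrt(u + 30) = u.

u = 6

Square both sides: u + 30 = (u)^2.
Expand and rearrange: u^2 - u - 30 = 0.
Solving gives u = 6 or u = -5.
Check each candidate in the original equation:
  u = 6: sqrt(36) = 6, while u = 6 — valid.
  u = -5: sqrt(25) = 5, while u = -5 — extraneous.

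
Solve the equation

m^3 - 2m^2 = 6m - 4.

Rearrange: m^3 - 2m^2 - 6m + 4 = 0.
Possible rational roots are divisors of 4. Testing m = -2 gives 0, so (m + 2) is a factor.
Divide: m^3 - 2m^2 - 6m + 4 = (m + 2)(m^2 - 4m + 2).
Apply the quadratic formula to m^2 - 4m + 2 = 0: m = (4 +/- sqrt(8))/2, i.e. m ~= 3.4142 or m ~= 0.5858.

m = -2 or m = 0.5858 or m = 3.4142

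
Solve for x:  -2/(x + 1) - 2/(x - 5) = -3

Multiply both sides by (x + 1)(x - 5):
-2(x - 5) - 2(x + 1) = -3(x + 1)(x - 5).
Expand and collect terms: -3x^2 + 16x + 7 = 0.
By the quadratic formula, x = (-16 +/- sqrt(340)) / -6, so x ~= -0.4065 or x ~= 5.7398.
Neither value makes a denominator zero (x != -1, x != 5), so both are valid.

x = -0.4065 or x = 5.7398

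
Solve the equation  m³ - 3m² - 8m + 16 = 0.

Possible rational roots are divisors of 16. Testing m = 4 gives 0, so (m - 4) is a factor.
Divide: m³ - 3m² - 8m + 16 = (m - 4)(m² + m - 4).
Apply the quadratic formula to m² + m - 4 = 0: m = (-1 ± √17)/2, i.e. m ≈ 1.5616 or m ≈ -2.5616.

m = -2.5616 or m = 1.5616 or m = 4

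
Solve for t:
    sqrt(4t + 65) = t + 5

Square both sides: 4t + 65 = (t + 5)^2.
Expand and rearrange: t^2 + 6t - 40 = 0.
Solving gives t = 4 or t = -10.
Check each candidate in the original equation:
  t = 4: sqrt(81) = 9, while t + 5 = 9 — valid.
  t = -10: sqrt(25) = 5, while t + 5 = -5 — extraneous.

t = 4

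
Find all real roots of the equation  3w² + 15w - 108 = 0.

Factor: 3(w - 4)(w + 9) = 0.
So w = 4 or w = -9.

w = -9 or w = 4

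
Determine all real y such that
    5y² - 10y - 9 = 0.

y = -0.6733 or y = 2.6733

Discriminant: (-10)² − 4·5·(-9) = 280.
Quadratic formula: y = (10 ± √280) / 10.
So y = 1 + √(70)/5 ≈ 2.6733 or y = 1 - √(70)/5 ≈ -0.6733.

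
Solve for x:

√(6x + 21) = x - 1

x = 10

Square both sides: 6x + 21 = (x - 1)².
Expand and rearrange: x² - 8x - 20 = 0.
Solving gives x = 10 or x = -2.
Check each candidate in the original equation:
  x = 10: √(81) = 9, while x - 1 = 9 — valid.
  x = -2: √(9) = 3, while x - 1 = -3 — extraneous.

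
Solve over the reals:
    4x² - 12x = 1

x = -0.0811 or x = 3.0811

Rearrange to standard form: 4x² - 12x - 1 = 0.
Discriminant: (-12)² − 4·4·(-1) = 160.
Quadratic formula: x = (12 ± √160) / 8.
So x = 3/2 + √(10)/2 ≈ 3.0811 or x = 3/2 - √(10)/2 ≈ -0.0811.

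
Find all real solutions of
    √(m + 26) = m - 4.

Square both sides: m + 26 = (m - 4)².
Expand and rearrange: m² - 9m - 10 = 0.
Solving gives m = 10 or m = -1.
Check each candidate in the original equation:
  m = 10: √(36) = 6, while m - 4 = 6 — valid.
  m = -1: √(25) = 5, while m - 4 = -5 — extraneous.

m = 10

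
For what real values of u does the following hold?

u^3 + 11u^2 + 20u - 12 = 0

u = -8.4721 or u = -3 or u = 0.4721

Possible rational roots are divisors of -12. Testing u = -3 gives 0, so (u + 3) is a factor.
Divide: u^3 + 11u^2 + 20u - 12 = (u + 3)(u^2 + 8u - 4).
Apply the quadratic formula to u^2 + 8u - 4 = 0: u = (-8 +/- sqrt(80))/2, i.e. u ~= 0.4721 or u ~= -8.4721.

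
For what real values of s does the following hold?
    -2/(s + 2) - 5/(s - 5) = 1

Multiply both sides by (s + 2)(s - 5):
-2(s - 5) - 5(s + 2) = (s + 2)(s - 5).
Expand and collect terms: s² + 4s - 10 = 0.
By the quadratic formula, s = (-4 ± √56) / 2, so s ≈ 1.7417 or s ≈ -5.7417.
Neither value makes a denominator zero (s ≠ -2, s ≠ 5), so both are valid.

s = -5.7417 or s = 1.7417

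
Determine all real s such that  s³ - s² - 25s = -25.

Rearrange: s³ - s² - 25s + 25 = 0.
Possible rational roots are divisors of 25. Testing s = 5 gives 0, so (s - 5) is a factor.
Divide: s³ - s² - 25s + 25 = (s - 5)(s² + 4s - 5).
Factor the quadratic: s = 1 or s = -5.

s = -5 or s = 1 or s = 5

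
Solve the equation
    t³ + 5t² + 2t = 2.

t = -4.4495 or t = -1 or t = 0.4495

Rearrange: t³ + 5t² + 2t - 2 = 0.
Possible rational roots are divisors of -2. Testing t = -1 gives 0, so (t + 1) is a factor.
Divide: t³ + 5t² + 2t - 2 = (t + 1)(t² + 4t - 2).
Apply the quadratic formula to t² + 4t - 2 = 0: t = (-4 ± √24)/2, i.e. t ≈ 0.4495 or t ≈ -4.4495.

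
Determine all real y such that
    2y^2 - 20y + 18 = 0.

y = 1 or y = 9

Factor: 2(y - 1)(y - 9) = 0.
So y = 1 or y = 9.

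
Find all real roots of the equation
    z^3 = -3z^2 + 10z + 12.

z = -4.6056 or z = -1 or z = 2.6056

Rearrange: z^3 + 3z^2 - 10z - 12 = 0.
Possible rational roots are divisors of -12. Testing z = -1 gives 0, so (z + 1) is a factor.
Divide: z^3 + 3z^2 - 10z - 12 = (z + 1)(z^2 + 2z - 12).
Apply the quadratic formula to z^2 + 2z - 12 = 0: z = (-2 +/- sqrt(52))/2, i.e. z ~= 2.6056 or z ~= -4.6056.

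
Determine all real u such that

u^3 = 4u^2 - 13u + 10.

u = 1

Rearrange: u^3 - 4u^2 + 13u - 10 = 0.
Possible rational roots are divisors of -10. Testing u = 1 gives 0, so (u - 1) is a factor.
Divide: u^3 - 4u^2 + 13u - 10 = (u - 1)(u^2 - 3u + 10).
The quadratic u^2 - 3u + 10 has discriminant -31 < 0, so no further real roots.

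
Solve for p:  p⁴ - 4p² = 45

Let u = p². The equation becomes u² - 4u - 45 = 0.
Factor: (u - 9)(u + 5) = 0, so u = 9 or u = -5.
p² = 9 gives p = ±3.
p² = -5 < 0 has no real solution.

p = -3 or p = 3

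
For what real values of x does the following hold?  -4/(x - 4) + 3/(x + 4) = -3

x = -4.8693 or x = 5.2026

Multiply both sides by (x - 4)(x + 4):
-4(x + 4) + 3(x - 4) = -3(x - 4)(x + 4).
Expand and collect terms: -3x^2 + x + 76 = 0.
By the quadratic formula, x = (-1 +/- sqrt(913)) / -6, so x ~= -4.8693 or x ~= 5.2026.
Neither value makes a denominator zero (x != 4, x != -4), so both are valid.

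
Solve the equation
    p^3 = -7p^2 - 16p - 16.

p = -4

Rearrange: p^3 + 7p^2 + 16p + 16 = 0.
Possible rational roots are divisors of 16. Testing p = -4 gives 0, so (p + 4) is a factor.
Divide: p^3 + 7p^2 + 16p + 16 = (p + 4)(p^2 + 3p + 4).
The quadratic p^2 + 3p + 4 has discriminant -7 < 0, so no further real roots.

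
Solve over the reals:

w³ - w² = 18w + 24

w = -2.2749 or w = -2 or w = 5.2749

Rearrange: w³ - w² - 18w - 24 = 0.
Possible rational roots are divisors of -24. Testing w = -2 gives 0, so (w + 2) is a factor.
Divide: w³ - w² - 18w - 24 = (w + 2)(w² - 3w - 12).
Apply the quadratic formula to w² - 3w - 12 = 0: w = (3 ± √57)/2, i.e. w ≈ 5.2749 or w ≈ -2.2749.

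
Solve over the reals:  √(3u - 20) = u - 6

u = 7 or u = 8

Square both sides: 3u - 20 = (u - 6)².
Expand and rearrange: u² - 15u + 56 = 0.
Solving gives u = 8 or u = 7.
Check each candidate in the original equation:
  u = 8: √(4) = 2, while u - 6 = 2 — valid.
  u = 7: √(1) = 1, while u - 6 = 1 — valid.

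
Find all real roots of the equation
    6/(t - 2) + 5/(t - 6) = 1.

t = 3.8211 or t = 15.1789

Multiply both sides by (t - 2)(t - 6):
6(t - 6) + 5(t - 2) = (t - 2)(t - 6).
Expand and collect terms: t^2 - 19t + 58 = 0.
By the quadratic formula, t = (19 +/- sqrt(129)) / 2, so t ~= 15.1789 or t ~= 3.8211.
Neither value makes a denominator zero (t != 2, t != 6), so both are valid.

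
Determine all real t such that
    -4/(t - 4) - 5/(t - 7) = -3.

Multiply both sides by (t - 4)(t - 7):
-4(t - 7) - 5(t - 4) = -3(t - 4)(t - 7).
Expand and collect terms: -3t^2 + 42t - 132 = 0.
By the quadratic formula, t = (-42 +/- sqrt(180)) / -6, so t ~= 4.7639 or t ~= 9.2361.
Neither value makes a denominator zero (t != 4, t != 7), so both are valid.

t = 4.7639 or t = 9.2361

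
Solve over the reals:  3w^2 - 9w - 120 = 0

Factor: 3(w - 8)(w + 5) = 0.
So w = 8 or w = -5.

w = -5 or w = 8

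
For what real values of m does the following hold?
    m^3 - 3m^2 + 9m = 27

Rearrange: m^3 - 3m^2 + 9m - 27 = 0.
Possible rational roots are divisors of -27. Testing m = 3 gives 0, so (m - 3) is a factor.
Divide: m^3 - 3m^2 + 9m - 27 = (m - 3)(m^2 + 9).
The quadratic m^2 + 9 has discriminant -36 < 0, so no further real roots.

m = 3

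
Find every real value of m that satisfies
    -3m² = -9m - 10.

m = -0.8629 or m = 3.8629

Rearrange to standard form: -3m² + 9m + 10 = 0.
Discriminant: (9)² − 4·(-3)·10 = 201.
Quadratic formula: m = (-9 ± √201) / (-6).
So m = 3/2 - √(201)/6 ≈ -0.8629 or m = 3/2 + √(201)/6 ≈ 3.8629.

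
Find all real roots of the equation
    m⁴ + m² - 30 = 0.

m = -2.2361 or m = 2.2361

Let u = m². The equation becomes u² + u - 30 = 0.
Factor: (u - 5)(u + 6) = 0, so u = 5 or u = -6.
m² = 5 gives m = ±√(5) ≈ ±2.2361.
m² = -6 < 0 has no real solution.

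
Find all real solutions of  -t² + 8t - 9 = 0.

t = 1.3542 or t = 6.6458

Discriminant: (8)² − 4·(-1)·(-9) = 28.
Quadratic formula: t = (-8 ± √28) / (-2).
So t = 4 - √(7) ≈ 1.3542 or t = √(7) + 4 ≈ 6.6458.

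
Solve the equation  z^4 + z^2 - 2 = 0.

Let u = z^2. The equation becomes u^2 + u - 2 = 0.
Factor: (u + 2)(u - 1) = 0, so u = -2 or u = 1.
z^2 = -2 < 0 has no real solution.
z^2 = 1 gives z = +/-1.

z = -1 or z = 1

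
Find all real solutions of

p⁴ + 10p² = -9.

Let u = p². The equation becomes u² + 10u + 9 = 0.
Factor: (u + 9)(u + 1) = 0, so u = -9 or u = -1.
p² = -9 < 0 has no real solution.
p² = -1 < 0 has no real solution.

No real solutions.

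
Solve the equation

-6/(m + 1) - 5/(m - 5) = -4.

m = 0.1906 or m = 6.5594

Multiply both sides by (m + 1)(m - 5):
-6(m - 5) - 5(m + 1) = -4(m + 1)(m - 5).
Expand and collect terms: -4m² + 27m - 5 = 0.
By the quadratic formula, m = (-27 ± √649) / -8, so m ≈ 0.1906 or m ≈ 6.5594.
Neither value makes a denominator zero (m ≠ -1, m ≠ 5), so both are valid.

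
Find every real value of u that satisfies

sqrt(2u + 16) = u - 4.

u = 10

Square both sides: 2u + 16 = (u - 4)^2.
Expand and rearrange: u^2 - 10u = 0.
Solving gives u = 10 or u = 0.
Check each candidate in the original equation:
  u = 10: sqrt(36) = 6, while u - 4 = 6 — valid.
  u = 0: sqrt(16) = 4, while u - 4 = -4 — extraneous.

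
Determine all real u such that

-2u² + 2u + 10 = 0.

u = -1.7913 or u = 2.7913

Discriminant: (2)² − 4·(-2)·10 = 84.
Quadratic formula: u = (-2 ± √84) / (-4).
So u = 1/2 - √(21)/2 ≈ -1.7913 or u = 1/2 + √(21)/2 ≈ 2.7913.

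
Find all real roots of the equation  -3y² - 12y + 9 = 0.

y = -4.6458 or y = 0.6458

Discriminant: (-12)² − 4·(-3)·9 = 252.
Quadratic formula: y = (12 ± √252) / (-6).
So y = -√(7) - 2 ≈ -4.6458 or y = -2 + √(7) ≈ 0.6458.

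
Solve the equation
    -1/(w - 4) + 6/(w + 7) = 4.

w = -5.4593 or w = 3.7093

Multiply both sides by (w - 4)(w + 7):
-(w + 7) + 6(w - 4) = 4(w - 4)(w + 7).
Expand and collect terms: 4w^2 + 7w - 81 = 0.
By the quadratic formula, w = (-7 +/- sqrt(1345)) / 8, so w ~= 3.7093 or w ~= -5.4593.
Neither value makes a denominator zero (w != 4, w != -7), so both are valid.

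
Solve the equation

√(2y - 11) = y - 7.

y = 10

Square both sides: 2y - 11 = (y - 7)².
Expand and rearrange: y² - 16y + 60 = 0.
Solving gives y = 10 or y = 6.
Check each candidate in the original equation:
  y = 10: √(9) = 3, while y - 7 = 3 — valid.
  y = 6: √(1) = 1, while y - 7 = -1 — extraneous.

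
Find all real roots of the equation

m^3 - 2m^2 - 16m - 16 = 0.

Possible rational roots are divisors of -16. Testing m = -2 gives 0, so (m + 2) is a factor.
Divide: m^3 - 2m^2 - 16m - 16 = (m + 2)(m^2 - 4m - 8).
Apply the quadratic formula to m^2 - 4m - 8 = 0: m = (4 +/- sqrt(48))/2, i.e. m ~= 5.4641 or m ~= -1.4641.

m = -2 or m = -1.4641 or m = 5.4641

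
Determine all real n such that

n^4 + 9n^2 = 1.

n = -0.3313 or n = 0.3313

Let u = n^2. The equation becomes u^2 + 9u - 1 = 0.
By the quadratic formula, u = -9/2 + sqrt(85)/2 or u = -sqrt(85)/2 - 9/2.
n^2 = -9/2 + sqrt(85)/2 gives n = +/-sqrt(-9/2 + sqrt(85)/2) ~= +/-0.3313.
n^2 = -sqrt(85)/2 - 9/2 < 0 has no real solution.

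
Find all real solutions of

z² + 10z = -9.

Bring every term to one side: z² + 10z + 9 = 0.
Factor: (z + 1)(z + 9) = 0.
So z = -1 or z = -9.

z = -9 or z = -1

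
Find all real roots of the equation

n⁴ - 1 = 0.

Let u = n². The equation becomes u² - 1 = 0.
Factor: (u - 1)(u + 1) = 0, so u = 1 or u = -1.
n² = 1 gives n = ±1.
n² = -1 < 0 has no real solution.

n = -1 or n = 1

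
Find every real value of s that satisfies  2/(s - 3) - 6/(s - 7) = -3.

s = 2.5397 or s = 8.7936

Multiply both sides by (s - 3)(s - 7):
2(s - 7) - 6(s - 3) = -3(s - 3)(s - 7).
Expand and collect terms: -3s² + 34s - 67 = 0.
By the quadratic formula, s = (-34 ± √352) / -6, so s ≈ 2.5397 or s ≈ 8.7936.
Neither value makes a denominator zero (s ≠ 3, s ≠ 7), so both are valid.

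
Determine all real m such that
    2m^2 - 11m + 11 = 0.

m = 1.3139 or m = 4.1861

Discriminant: (-11)^2 - 4*2*11 = 33.
Quadratic formula: m = (11 +/- sqrt(33)) / 4.
So m = sqrt(33)/4 + 11/4 ~= 4.1861 or m = 11/4 - sqrt(33)/4 ~= 1.3139.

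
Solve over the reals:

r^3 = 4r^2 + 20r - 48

Rearrange: r^3 - 4r^2 - 20r + 48 = 0.
Possible rational roots are divisors of 48. Testing r = -4 gives 0, so (r + 4) is a factor.
Divide: r^3 - 4r^2 - 20r + 48 = (r + 4)(r^2 - 8r + 12).
Factor the quadratic: r = 6 or r = 2.

r = -4 or r = 2 or r = 6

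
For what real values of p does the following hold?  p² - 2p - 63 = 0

Factor: (p - 9)(p + 7) = 0.
So p = 9 or p = -7.

p = -7 or p = 9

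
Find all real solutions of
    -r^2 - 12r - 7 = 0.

Discriminant: (-12)^2 - 4*(-1)*(-7) = 116.
Quadratic formula: r = (12 +/- sqrt(116)) / (-2).
So r = -6 - sqrt(29) ~= -11.3852 or r = -6 + sqrt(29) ~= -0.6148.

r = -11.3852 or r = -0.6148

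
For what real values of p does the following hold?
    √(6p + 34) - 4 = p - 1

Isolate the radical: √(6p + 34) = p + 3.
Square both sides: 6p + 34 = (p + 3)².
Expand and rearrange: p² - 25 = 0.
Solving gives p = 5 or p = -5.
Check each candidate in the original equation:
  p = 5: √(64) = 8, while p + 3 = 8 — valid.
  p = -5: √(4) = 2, while p + 3 = -2 — extraneous.

p = 5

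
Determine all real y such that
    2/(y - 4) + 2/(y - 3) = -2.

Multiply both sides by (y - 4)(y - 3):
2(y - 3) + 2(y - 4) = -2(y - 4)(y - 3).
Expand and collect terms: -2y² + 10y - 10 = 0.
By the quadratic formula, y = (-10 ± √20) / -4, so y ≈ 1.382 or y ≈ 3.618.
Neither value makes a denominator zero (y ≠ 4, y ≠ 3), so both are valid.

y = 1.382 or y = 3.618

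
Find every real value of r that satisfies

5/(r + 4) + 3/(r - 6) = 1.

r = -0.5678 or r = 10.5678

Multiply both sides by (r + 4)(r - 6):
5(r - 6) + 3(r + 4) = (r + 4)(r - 6).
Expand and collect terms: r^2 - 10r - 6 = 0.
By the quadratic formula, r = (10 +/- sqrt(124)) / 2, so r ~= 10.5678 or r ~= -0.5678.
Neither value makes a denominator zero (r != -4, r != 6), so both are valid.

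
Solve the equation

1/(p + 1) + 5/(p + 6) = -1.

Multiply both sides by (p + 1)(p + 6):
(p + 6) + 5(p + 1) = -(p + 1)(p + 6).
Expand and collect terms: -p^2 - 13p - 17 = 0.
By the quadratic formula, p = (13 +/- sqrt(101)) / -2, so p ~= -11.5249 or p ~= -1.4751.
Neither value makes a denominator zero (p != -1, p != -6), so both are valid.

p = -11.5249 or p = -1.4751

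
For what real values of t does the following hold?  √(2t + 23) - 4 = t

Isolate the radical: √(2t + 23) = t + 4.
Square both sides: 2t + 23 = (t + 4)².
Expand and rearrange: t² + 6t - 7 = 0.
Solving gives t = 1 or t = -7.
Check each candidate in the original equation:
  t = 1: √(25) = 5, while t + 4 = 5 — valid.
  t = -7: √(9) = 3, while t + 4 = -3 — extraneous.

t = 1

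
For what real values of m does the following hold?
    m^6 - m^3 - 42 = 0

m = -1.8171 or m = 1.9129

Let u = m^3. The equation becomes u^2 - u - 42 = 0.
Factor: (u - 7)(u + 6) = 0, so u = 7 or u = -6.
m^3 = 7 gives m = (7)^(1/3) ~= 1.9129.
m^3 = -6 gives m = -(6)^(1/3) ~= -1.8171.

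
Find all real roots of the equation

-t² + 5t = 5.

t = 1.382 or t = 3.618

Rearrange to standard form: -t² + 5t - 5 = 0.
Discriminant: (5)² − 4·(-1)·(-5) = 5.
Quadratic formula: t = (-5 ± √5) / (-2).
So t = 5/2 - √(5)/2 ≈ 1.382 or t = √(5)/2 + 5/2 ≈ 3.618.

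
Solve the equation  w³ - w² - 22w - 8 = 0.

Possible rational roots are divisors of -8. Testing w = -4 gives 0, so (w + 4) is a factor.
Divide: w³ - w² - 22w - 8 = (w + 4)(w² - 5w - 2).
Apply the quadratic formula to w² - 5w - 2 = 0: w = (5 ± √33)/2, i.e. w ≈ 5.3723 or w ≈ -0.3723.

w = -4 or w = -0.3723 or w = 5.3723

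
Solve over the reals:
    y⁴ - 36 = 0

Let u = y². The equation becomes u² - 36 = 0.
Factor: (u + 6)(u - 6) = 0, so u = -6 or u = 6.
y² = -6 < 0 has no real solution.
y² = 6 gives y = ±√(6) ≈ ±2.4495.

y = -2.4495 or y = 2.4495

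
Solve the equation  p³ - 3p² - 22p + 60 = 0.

Possible rational roots are divisors of 60. Testing p = 5 gives 0, so (p - 5) is a factor.
Divide: p³ - 3p² - 22p + 60 = (p - 5)(p² + 2p - 12).
Apply the quadratic formula to p² + 2p - 12 = 0: p = (-2 ± √52)/2, i.e. p ≈ 2.6056 or p ≈ -4.6056.

p = -4.6056 or p = 2.6056 or p = 5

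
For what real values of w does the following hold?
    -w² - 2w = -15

w = -5 or w = 3

Bring every term to one side: -w² - 2w + 15 = 0.
Factor: -1(w + 5)(w - 3) = 0.
So w = -5 or w = 3.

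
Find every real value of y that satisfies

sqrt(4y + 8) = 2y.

y = 2

Square both sides: 4y + 8 = (2y)^2.
Expand and rearrange: 4y^2 - 4y - 8 = 0.
Solving gives y = 2 or y = -1.
Check each candidate in the original equation:
  y = 2: sqrt(16) = 4, while 2y = 4 — valid.
  y = -1: sqrt(4) = 2, while 2y = -2 — extraneous.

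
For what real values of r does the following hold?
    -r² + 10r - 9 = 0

Factor: -1(r - 9)(r - 1) = 0.
So r = 9 or r = 1.

r = 1 or r = 9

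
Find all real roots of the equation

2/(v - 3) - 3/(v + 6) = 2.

Multiply both sides by (v - 3)(v + 6):
2(v + 6) - 3(v - 3) = 2(v - 3)(v + 6).
Expand and collect terms: 2v² + 7v - 57 = 0.
By the quadratic formula, v = (-7 ± √505) / 4, so v ≈ 3.8681 or v ≈ -7.3681.
Neither value makes a denominator zero (v ≠ 3, v ≠ -6), so both are valid.

v = -7.3681 or v = 3.8681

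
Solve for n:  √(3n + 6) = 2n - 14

n = 10

Square both sides: 3n + 6 = (2n - 14)².
Expand and rearrange: 4n² - 59n + 190 = 0.
Solving gives n = 10 or n = 4.75.
Check each candidate in the original equation:
  n = 10: √(36) = 6, while 2n - 14 = 6 — valid.
  n = 4.75: √(20.25) = 4.5, while 2n - 14 = -4.5 — extraneous.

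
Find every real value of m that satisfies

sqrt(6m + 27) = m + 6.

Square both sides: 6m + 27 = (m + 6)^2.
Expand and rearrange: m^2 + 6m + 9 = 0.
This gives the repeated root m = -3.
Check in the original equation:
  m = -3: sqrt(9) = 3, while m + 6 = 3 — valid.

m = -3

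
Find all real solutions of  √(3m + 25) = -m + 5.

Square both sides: 3m + 25 = (-m + 5)².
Expand and rearrange: m² - 13m = 0.
Solving gives m = 13 or m = 0.
Check each candidate in the original equation:
  m = 13: √(64) = 8, while -m + 5 = -8 — extraneous.
  m = 0: √(25) = 5, while -m + 5 = 5 — valid.

m = 0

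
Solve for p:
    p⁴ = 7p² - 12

p = -2 or p = -1.7321 or p = 1.7321 or p = 2

Let u = p². The equation becomes u² - 7u + 12 = 0.
Factor: (u - 4)(u - 3) = 0, so u = 4 or u = 3.
p² = 4 gives p = ±2.
p² = 3 gives p = ±√(3) ≈ ±1.7321.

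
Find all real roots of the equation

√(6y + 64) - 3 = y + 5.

y = 0

Isolate the radical: √(6y + 64) = y + 8.
Square both sides: 6y + 64 = (y + 8)².
Expand and rearrange: y² + 10y = 0.
Solving gives y = 0 or y = -10.
Check each candidate in the original equation:
  y = 0: √(64) = 8, while y + 8 = 8 — valid.
  y = -10: √(4) = 2, while y + 8 = -2 — extraneous.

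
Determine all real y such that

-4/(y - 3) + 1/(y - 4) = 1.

y = -0.2361 or y = 4.2361

Multiply both sides by (y - 3)(y - 4):
-4(y - 4) + (y - 3) = (y - 3)(y - 4).
Expand and collect terms: y^2 - 4y - 1 = 0.
By the quadratic formula, y = (4 +/- sqrt(20)) / 2, so y ~= 4.2361 or y ~= -0.2361.
Neither value makes a denominator zero (y != 3, y != 4), so both are valid.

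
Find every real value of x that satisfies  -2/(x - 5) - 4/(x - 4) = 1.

x = -1.7016 or x = 4.7016

Multiply both sides by (x - 5)(x - 4):
-2(x - 4) - 4(x - 5) = (x - 5)(x - 4).
Expand and collect terms: x² - 3x - 8 = 0.
By the quadratic formula, x = (3 ± √41) / 2, so x ≈ 4.7016 or x ≈ -1.7016.
Neither value makes a denominator zero (x ≠ 5, x ≠ 4), so both are valid.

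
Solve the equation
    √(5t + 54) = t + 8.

t = -1

Square both sides: 5t + 54 = (t + 8)².
Expand and rearrange: t² + 11t + 10 = 0.
Solving gives t = -1 or t = -10.
Check each candidate in the original equation:
  t = -1: √(49) = 7, while t + 8 = 7 — valid.
  t = -10: √(4) = 2, while t + 8 = -2 — extraneous.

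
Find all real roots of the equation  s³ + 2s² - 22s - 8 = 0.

s = -5.6458 or s = -0.3542 or s = 4

Possible rational roots are divisors of -8. Testing s = 4 gives 0, so (s - 4) is a factor.
Divide: s³ + 2s² - 22s - 8 = (s - 4)(s² + 6s + 2).
Apply the quadratic formula to s² + 6s + 2 = 0: s = (-6 ± √28)/2, i.e. s ≈ -0.3542 or s ≈ -5.6458.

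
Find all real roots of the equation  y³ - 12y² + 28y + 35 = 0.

Possible rational roots are divisors of 35. Testing y = 5 gives 0, so (y - 5) is a factor.
Divide: y³ - 12y² + 28y + 35 = (y - 5)(y² - 7y - 7).
Apply the quadratic formula to y² - 7y - 7 = 0: y = (7 ± √77)/2, i.e. y ≈ 7.8875 or y ≈ -0.8875.

y = -0.8875 or y = 5 or y = 7.8875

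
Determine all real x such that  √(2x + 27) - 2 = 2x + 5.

x = -1

Isolate the radical: √(2x + 27) = 2x + 7.
Square both sides: 2x + 27 = (2x + 7)².
Expand and rearrange: 4x² + 26x + 22 = 0.
Solving gives x = -1 or x = -5.5.
Check each candidate in the original equation:
  x = -1: √(25) = 5, while 2x + 7 = 5 — valid.
  x = -5.5: √(16) = 4, while 2x + 7 = -4 — extraneous.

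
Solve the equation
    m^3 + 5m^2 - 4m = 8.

m = -5.4641 or m = -1 or m = 1.4641

Rearrange: m^3 + 5m^2 - 4m - 8 = 0.
Possible rational roots are divisors of -8. Testing m = -1 gives 0, so (m + 1) is a factor.
Divide: m^3 + 5m^2 - 4m - 8 = (m + 1)(m^2 + 4m - 8).
Apply the quadratic formula to m^2 + 4m - 8 = 0: m = (-4 +/- sqrt(48))/2, i.e. m ~= 1.4641 or m ~= -5.4641.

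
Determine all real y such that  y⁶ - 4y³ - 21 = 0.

Let u = y³. The equation becomes u² - 4u - 21 = 0.
Factor: (u - 7)(u + 3) = 0, so u = 7 or u = -3.
y³ = 7 gives y = ∛(7) ≈ 1.9129.
y³ = -3 gives y = -∛(3) ≈ -1.4422.

y = -1.4422 or y = 1.9129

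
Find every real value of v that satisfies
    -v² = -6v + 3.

v = 0.5505 or v = 5.4495

Rearrange to standard form: -v² + 6v - 3 = 0.
Discriminant: (6)² − 4·(-1)·(-3) = 24.
Quadratic formula: v = (-6 ± √24) / (-2).
So v = 3 - √(6) ≈ 0.5505 or v = √(6) + 3 ≈ 5.4495.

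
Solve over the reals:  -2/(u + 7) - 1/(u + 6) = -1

u = -6.4142 or u = -3.5858

Multiply both sides by (u + 7)(u + 6):
-2(u + 6) - (u + 7) = -(u + 7)(u + 6).
Expand and collect terms: -u² - 10u - 23 = 0.
By the quadratic formula, u = (10 ± √8) / -2, so u ≈ -6.4142 or u ≈ -3.5858.
Neither value makes a denominator zero (u ≠ -7, u ≠ -6), so both are valid.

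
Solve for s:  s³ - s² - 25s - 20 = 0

Possible rational roots are divisors of -20. Testing s = -4 gives 0, so (s + 4) is a factor.
Divide: s³ - s² - 25s - 20 = (s + 4)(s² - 5s - 5).
Apply the quadratic formula to s² - 5s - 5 = 0: s = (5 ± √45)/2, i.e. s ≈ 5.8541 or s ≈ -0.8541.

s = -4 or s = -0.8541 or s = 5.8541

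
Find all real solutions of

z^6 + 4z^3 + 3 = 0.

z = -1.4422 or z = -1

Let u = z^3. The equation becomes u^2 + 4u + 3 = 0.
Factor: (u + 3)(u + 1) = 0, so u = -3 or u = -1.
z^3 = -3 gives z = -(3)^(1/3) ~= -1.4422.
z^3 = -1 gives z = -1.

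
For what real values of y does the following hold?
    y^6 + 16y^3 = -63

Let u = y^3. The equation becomes u^2 + 16u + 63 = 0.
Factor: (u + 7)(u + 9) = 0, so u = -7 or u = -9.
y^3 = -7 gives y = -(7)^(1/3) ~= -1.9129.
y^3 = -9 gives y = -(9)^(1/3) ~= -2.0801.

y = -2.0801 or y = -1.9129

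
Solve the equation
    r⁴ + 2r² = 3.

Let u = r². The equation becomes u² + 2u - 3 = 0.
Factor: (u + 3)(u - 1) = 0, so u = -3 or u = 1.
r² = -3 < 0 has no real solution.
r² = 1 gives r = ±1.

r = -1 or r = 1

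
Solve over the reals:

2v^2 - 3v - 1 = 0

v = -0.2808 or v = 1.7808

Discriminant: (-3)^2 - 4*2*(-1) = 17.
Quadratic formula: v = (3 +/- sqrt(17)) / 4.
So v = 3/4 + sqrt(17)/4 ~= 1.7808 or v = 3/4 - sqrt(17)/4 ~= -0.2808.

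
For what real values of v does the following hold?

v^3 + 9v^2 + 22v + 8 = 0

Possible rational roots are divisors of 8. Testing v = -4 gives 0, so (v + 4) is a factor.
Divide: v^3 + 9v^2 + 22v + 8 = (v + 4)(v^2 + 5v + 2).
Apply the quadratic formula to v^2 + 5v + 2 = 0: v = (-5 +/- sqrt(17))/2, i.e. v ~= -0.4384 or v ~= -4.5616.

v = -4.5616 or v = -4 or v = -0.4384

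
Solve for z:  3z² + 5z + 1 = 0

Discriminant: (5)² − 4·3·1 = 13.
Quadratic formula: z = (-5 ± √13) / 6.
So z = -5/6 + √(13)/6 ≈ -0.2324 or z = -5/6 - √(13)/6 ≈ -1.4343.

z = -1.4343 or z = -0.2324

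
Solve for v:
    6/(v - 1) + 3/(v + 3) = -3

Multiply both sides by (v - 1)(v + 3):
6(v + 3) + 3(v - 1) = -3(v - 1)(v + 3).
Expand and collect terms: -3v^2 - 15v - 6 = 0.
By the quadratic formula, v = (15 +/- sqrt(153)) / -6, so v ~= -4.5616 or v ~= -0.4384.
Neither value makes a denominator zero (v != 1, v != -3), so both are valid.

v = -4.5616 or v = -0.4384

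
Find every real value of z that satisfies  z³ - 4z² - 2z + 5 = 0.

z = -1.1926 or z = 1 or z = 4.1926

Possible rational roots are divisors of 5. Testing z = 1 gives 0, so (z - 1) is a factor.
Divide: z³ - 4z² - 2z + 5 = (z - 1)(z² - 3z - 5).
Apply the quadratic formula to z² - 3z - 5 = 0: z = (3 ± √29)/2, i.e. z ≈ 4.1926 or z ≈ -1.1926.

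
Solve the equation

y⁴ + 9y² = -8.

No real solutions.

Let u = y². The equation becomes u² + 9u + 8 = 0.
Factor: (u + 1)(u + 8) = 0, so u = -1 or u = -8.
y² = -1 < 0 has no real solution.
y² = -8 < 0 has no real solution.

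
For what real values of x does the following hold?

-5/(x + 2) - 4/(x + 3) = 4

x = -4.8042 or x = -2.4458

Multiply both sides by (x + 2)(x + 3):
-5(x + 3) - 4(x + 2) = 4(x + 2)(x + 3).
Expand and collect terms: 4x^2 + 29x + 47 = 0.
By the quadratic formula, x = (-29 +/- sqrt(89)) / 8, so x ~= -2.4458 or x ~= -4.8042.
Neither value makes a denominator zero (x != -2, x != -3), so both are valid.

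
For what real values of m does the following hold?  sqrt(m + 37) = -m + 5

m = -1

Square both sides: m + 37 = (-m + 5)^2.
Expand and rearrange: m^2 - 11m - 12 = 0.
Solving gives m = 12 or m = -1.
Check each candidate in the original equation:
  m = 12: sqrt(49) = 7, while -m + 5 = -7 — extraneous.
  m = -1: sqrt(36) = 6, while -m + 5 = 6 — valid.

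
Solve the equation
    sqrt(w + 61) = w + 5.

Square both sides: w + 61 = (w + 5)^2.
Expand and rearrange: w^2 + 9w - 36 = 0.
Solving gives w = 3 or w = -12.
Check each candidate in the original equation:
  w = 3: sqrt(64) = 8, while w + 5 = 8 — valid.
  w = -12: sqrt(49) = 7, while w + 5 = -7 — extraneous.

w = 3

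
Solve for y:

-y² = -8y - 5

Rearrange to standard form: -y² + 8y + 5 = 0.
Discriminant: (8)² − 4·(-1)·5 = 84.
Quadratic formula: y = (-8 ± √84) / (-2).
So y = 4 - √(21) ≈ -0.5826 or y = 4 + √(21) ≈ 8.5826.

y = -0.5826 or y = 8.5826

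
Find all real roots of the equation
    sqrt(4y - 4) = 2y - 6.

y = 5

Square both sides: 4y - 4 = (2y - 6)^2.
Expand and rearrange: 4y^2 - 28y + 40 = 0.
Solving gives y = 5 or y = 2.
Check each candidate in the original equation:
  y = 5: sqrt(16) = 4, while 2y - 6 = 4 — valid.
  y = 2: sqrt(4) = 2, while 2y - 6 = -2 — extraneous.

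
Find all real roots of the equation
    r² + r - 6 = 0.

r = -3 or r = 2

Factor: (r - 2)(r + 3) = 0.
So r = 2 or r = -3.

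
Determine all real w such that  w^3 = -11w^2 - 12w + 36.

w = -9.2915 or w = -3 or w = 1.2915

Rearrange: w^3 + 11w^2 + 12w - 36 = 0.
Possible rational roots are divisors of -36. Testing w = -3 gives 0, so (w + 3) is a factor.
Divide: w^3 + 11w^2 + 12w - 36 = (w + 3)(w^2 + 8w - 12).
Apply the quadratic formula to w^2 + 8w - 12 = 0: w = (-8 +/- sqrt(112))/2, i.e. w ~= 1.2915 or w ~= -9.2915.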